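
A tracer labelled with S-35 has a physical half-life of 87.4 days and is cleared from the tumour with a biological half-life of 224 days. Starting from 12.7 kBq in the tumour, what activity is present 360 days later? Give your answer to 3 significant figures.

1/t_eff = 1/t_phys + 1/t_biol = 1/87.4 + 1/224 = 0.015906 per day.
t_eff = 87.4 × 224 / (87.4 + 224) ≈ 62.87 days.
Remaining = 12.7 × (1/2)^(360/62.87) = 12.7 × (1/2)^5.7261 ≈ 0.23992 kBq.

0.240 kBq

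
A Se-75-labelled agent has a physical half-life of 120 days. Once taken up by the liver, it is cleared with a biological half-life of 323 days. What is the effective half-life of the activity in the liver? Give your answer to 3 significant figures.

87.5 days

1/t_eff = 1/t_phys + 1/t_biol = 1/120 + 1/323 = 0.011429 per day.
t_eff = 120 × 323 / (120 + 323) ≈ 87.494 days.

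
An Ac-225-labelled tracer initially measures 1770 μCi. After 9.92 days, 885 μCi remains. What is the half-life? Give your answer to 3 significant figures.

9.92 days

A/A₀ = 885/1770 ≈ 0.5.
n = log₂(2) ≈ 1 half-life elapsed in 9.92 days.
t½ = 9.92/1 ≈ 9.92 days.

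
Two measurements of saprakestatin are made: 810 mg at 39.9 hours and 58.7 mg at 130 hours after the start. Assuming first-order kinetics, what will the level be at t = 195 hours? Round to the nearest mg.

9 mg

Over Δt = 130 − 39.9 = 90.1 hours, the level fell by a factor of 810/58.7 ≈ 13.799.
n = log₂(13.799) ≈ 3.7865 half-lives, so t½ = 90.1/3.7865 ≈ 23.795 hours.
From t = 130 to t = 195: 58.7 × (1/2)^((195−130)/23.795) ≈ 8.8375 mg.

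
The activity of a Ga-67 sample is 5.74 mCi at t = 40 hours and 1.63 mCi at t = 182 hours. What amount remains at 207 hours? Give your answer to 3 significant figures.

Over Δt = 182 − 40 = 142 hours, the level fell by a factor of 5.74/1.63 ≈ 3.5215.
n = log₂(3.5215) ≈ 1.8162 half-lives, so t½ = 142/1.8162 ≈ 78.186 hours.
From t = 182 to t = 207: 1.63 × (1/2)^((207−182)/78.186) ≈ 1.306 mCi.

1.31 mCi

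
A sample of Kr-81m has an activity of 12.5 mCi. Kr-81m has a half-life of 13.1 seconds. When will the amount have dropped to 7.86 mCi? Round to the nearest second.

9 seconds

Fraction remaining = 7.86/12.5 ≈ 0.6288.
n = log₂(12.5/7.86) = ln(1.5903)/ln 2 ≈ 0.66933 half-lives.
t = n × t½ = 0.66933 × 13.1 ≈ 8.7682 seconds.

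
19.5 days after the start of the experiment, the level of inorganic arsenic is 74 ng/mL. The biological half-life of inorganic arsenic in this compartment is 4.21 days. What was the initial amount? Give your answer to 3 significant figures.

Number of half-lives elapsed: n = 19.5/4.21 ≈ 4.6318.
A₀ = A × 2^n = 74 × 2^4.6318 = 74 × 24.792 ≈ 1834.6 ng/mL.

1830 ng/mL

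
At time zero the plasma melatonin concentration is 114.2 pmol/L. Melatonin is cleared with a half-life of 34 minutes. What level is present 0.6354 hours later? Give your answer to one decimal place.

52.5 pmol/L

Convert the elapsed time: 0.6354 hours = 38.124 minutes.
Number of half-lives: n = 38.124/34 ≈ 1.1213.
Remaining = 114.2 × (1/2)^1.1213 = 114.2 × 0.45968 ≈ 52.496 pmol/L.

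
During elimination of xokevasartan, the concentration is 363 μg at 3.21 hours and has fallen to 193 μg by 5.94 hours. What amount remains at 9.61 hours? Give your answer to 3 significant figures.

82.6 μg

Over Δt = 5.94 − 3.21 = 2.73 hours, the level fell by a factor of 363/193 ≈ 1.8808.
n = log₂(1.8808) ≈ 0.91137 half-lives, so t½ = 2.73/0.91137 ≈ 2.9955 hours.
From t = 5.94 to t = 9.61: 193 × (1/2)^((9.61−5.94)/2.9955) ≈ 82.555 μg.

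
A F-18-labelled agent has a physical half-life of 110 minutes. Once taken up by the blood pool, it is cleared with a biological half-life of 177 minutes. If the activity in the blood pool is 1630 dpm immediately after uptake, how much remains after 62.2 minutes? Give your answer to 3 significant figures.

863 dpm

1/t_eff = 1/t_phys + 1/t_biol = 1/110 + 1/177 = 0.014741 per minute.
t_eff = 110 × 177 / (110 + 177) ≈ 67.84 minutes.
Remaining = 1630 × (1/2)^(62.2/67.84) = 1630 × (1/2)^0.91687 ≈ 863.34 dpm.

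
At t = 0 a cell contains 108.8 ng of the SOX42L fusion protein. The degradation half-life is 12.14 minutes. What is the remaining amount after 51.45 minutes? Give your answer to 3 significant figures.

Number of half-lives: n = 51.45/12.14 ≈ 4.2381.
Remaining = 108.8 × (1/2)^4.2381 = 108.8 × 0.052993 ≈ 5.7656 ng.

5.77 ng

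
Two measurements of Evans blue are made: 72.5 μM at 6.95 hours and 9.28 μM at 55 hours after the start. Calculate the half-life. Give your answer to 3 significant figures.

16.2 hours

Over Δt = 55 − 6.95 = 48.05 hours, the level fell by a factor of 72.5/9.28 ≈ 7.8125.
n = log₂(7.8125) ≈ 2.9658 half-lives, so t½ = 48.05/2.9658 ≈ 16.201 hours.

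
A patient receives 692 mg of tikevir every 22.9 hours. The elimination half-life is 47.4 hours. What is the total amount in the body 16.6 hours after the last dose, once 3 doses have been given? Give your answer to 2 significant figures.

The 3 doses were given 62.4, 39.5, 16.6 hours ago.
Total = 692·(1/2)^(62.4/47.4) + 692·(1/2)^(39.5/47.4) + 692·(1/2)^(16.6/47.4)
      = 277.85 + 388.37 + 542.85 ≈ 1209.1 mg.

1200 mg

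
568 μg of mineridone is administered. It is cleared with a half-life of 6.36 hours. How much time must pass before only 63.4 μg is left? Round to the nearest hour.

Fraction remaining = 63.4/568 ≈ 0.11162.
n = log₂(568/63.4) = ln(8.959)/ln 2 ≈ 3.1633 half-lives.
t = n × t½ = 3.1633 × 6.36 ≈ 20.119 hours.

20 hours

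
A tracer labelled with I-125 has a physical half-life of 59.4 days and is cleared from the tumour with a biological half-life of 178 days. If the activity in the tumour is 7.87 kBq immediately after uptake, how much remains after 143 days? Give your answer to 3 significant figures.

1/t_eff = 1/t_phys + 1/t_biol = 1/59.4 + 1/178 = 0.022453 per day.
t_eff = 59.4 × 178 / (59.4 + 178) ≈ 44.537 days.
Remaining = 7.87 × (1/2)^(143/44.537) = 7.87 × (1/2)^3.2108 ≈ 0.85003 kBq.

0.850 kBq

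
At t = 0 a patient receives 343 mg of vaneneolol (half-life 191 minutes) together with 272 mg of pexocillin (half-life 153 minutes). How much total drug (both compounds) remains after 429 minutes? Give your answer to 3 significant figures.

111 mg

vaneneolol: 343 × (1/2)^(429/191) = 343 × (1/2)^2.2461 ≈ 72.303 mg.
pexocillin: 272 × (1/2)^(429/153) = 272 × (1/2)^2.8039 ≈ 38.95 mg.
Total = 72.303 + 38.95 ≈ 111.25 mg.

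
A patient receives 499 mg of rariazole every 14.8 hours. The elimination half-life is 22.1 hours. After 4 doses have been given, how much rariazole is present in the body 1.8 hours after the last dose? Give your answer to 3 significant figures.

1070 mg

The 4 doses were given 46.2, 31.4, 16.6, 1.8 hours ago.
Total = 499·(1/2)^(46.2/22.1) + 499·(1/2)^(31.4/22.1) + 499·(1/2)^(16.6/22.1) + 499·(1/2)^(1.8/22.1)
      = 117.17 + 186.38 + 296.47 + 471.61 ≈ 1071.6 mg.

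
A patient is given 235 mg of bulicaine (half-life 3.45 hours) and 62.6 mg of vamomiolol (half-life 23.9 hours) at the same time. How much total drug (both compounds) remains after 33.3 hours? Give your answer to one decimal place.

bulicaine: 235 × (1/2)^(33.3/3.45) = 235 × (1/2)^9.6522 ≈ 0.29206 mg.
vamomiolol: 62.6 × (1/2)^(33.3/23.9) = 62.6 × (1/2)^1.3933 ≈ 23.831 mg.
Total = 0.29206 + 23.831 ≈ 24.123 mg.

24.1 mg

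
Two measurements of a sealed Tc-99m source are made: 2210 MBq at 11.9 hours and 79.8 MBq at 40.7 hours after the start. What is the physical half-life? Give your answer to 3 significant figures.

6.01 hours

Over Δt = 40.7 − 11.9 = 28.8 hours, the level fell by a factor of 2210/79.8 ≈ 27.694.
n = log₂(27.694) ≈ 4.7915 half-lives, so t½ = 28.8/4.7915 ≈ 6.0106 hours.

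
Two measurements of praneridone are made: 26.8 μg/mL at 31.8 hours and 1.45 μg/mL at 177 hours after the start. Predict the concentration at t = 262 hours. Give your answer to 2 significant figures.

0.26 μg/mL

Over Δt = 177 − 31.8 = 145.2 hours, the level fell by a factor of 26.8/1.45 ≈ 18.483.
n = log₂(18.483) ≈ 4.2081 half-lives, so t½ = 145.2/4.2081 ≈ 34.505 hours.
From t = 177 to t = 262: 1.45 × (1/2)^((262−177)/34.505) ≈ 0.26291 μg/mL.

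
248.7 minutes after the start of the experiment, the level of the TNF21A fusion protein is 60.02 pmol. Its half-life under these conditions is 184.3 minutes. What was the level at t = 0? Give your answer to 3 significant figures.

153 pmol

Number of half-lives elapsed: n = 248.7/184.3 ≈ 1.3494.
A₀ = A × 2^n = 60.02 × 2^1.3494 = 60.02 × 2.5481 ≈ 152.94 pmol.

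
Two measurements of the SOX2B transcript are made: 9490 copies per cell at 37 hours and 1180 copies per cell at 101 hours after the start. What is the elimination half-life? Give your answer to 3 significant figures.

21.3 hours

Over Δt = 101 − 37 = 64 hours, the level fell by a factor of 9490/1180 ≈ 8.0424.
n = log₂(8.0424) ≈ 3.0076 half-lives, so t½ = 64/3.0076 ≈ 21.279 hours.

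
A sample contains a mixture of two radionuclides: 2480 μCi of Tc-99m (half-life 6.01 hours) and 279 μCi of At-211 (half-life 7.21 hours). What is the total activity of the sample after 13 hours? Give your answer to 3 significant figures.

634 μCi

Tc-99m: 2480 × (1/2)^(13/6.01) = 2480 × (1/2)^2.1631 ≈ 553.74 μCi.
At-211: 279 × (1/2)^(13/7.21) = 279 × (1/2)^1.8031 ≈ 79.952 μCi.
Total = 553.74 + 79.952 ≈ 633.69 μCi.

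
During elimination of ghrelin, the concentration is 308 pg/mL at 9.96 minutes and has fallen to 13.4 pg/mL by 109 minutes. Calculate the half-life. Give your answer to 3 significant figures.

21.9 minutes

Over Δt = 109 − 9.96 = 99.04 minutes, the level fell by a factor of 308/13.4 ≈ 22.985.
n = log₂(22.985) ≈ 4.5226 half-lives, so t½ = 99.04/4.5226 ≈ 21.899 minutes.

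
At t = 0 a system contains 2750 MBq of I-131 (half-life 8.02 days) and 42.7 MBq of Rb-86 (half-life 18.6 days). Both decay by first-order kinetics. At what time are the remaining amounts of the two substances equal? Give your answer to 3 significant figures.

Set 2750·(1/2)^(t/8.02) = 42.7·(1/2)^(t/18.6).
Taking log₂: log₂(2750/42.7) = t·(1/8.02 − 1/18.6).
log₂(64.403) = 6.0091; 1/8.02 − 1/18.6 = 0.070925.
t = 6.0091 / 0.070925 ≈ 84.724 days.

84.7 days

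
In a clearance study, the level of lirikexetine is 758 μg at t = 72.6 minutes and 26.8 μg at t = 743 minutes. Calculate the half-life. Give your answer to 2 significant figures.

Over Δt = 743 − 72.6 = 670.4 minutes, the level fell by a factor of 758/26.8 ≈ 28.284.
n = log₂(28.284) ≈ 4.8219 half-lives, so t½ = 670.4/4.8219 ≈ 139.03 minutes.

140 minutes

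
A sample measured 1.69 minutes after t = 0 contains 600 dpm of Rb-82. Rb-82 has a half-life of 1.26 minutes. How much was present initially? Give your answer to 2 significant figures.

Number of half-lives elapsed: n = 1.69/1.26 ≈ 1.3413.
A₀ = A × 2^n = 600 × 2^1.3413 = 600 × 2.5337 ≈ 1520.2 dpm.

1500 dpm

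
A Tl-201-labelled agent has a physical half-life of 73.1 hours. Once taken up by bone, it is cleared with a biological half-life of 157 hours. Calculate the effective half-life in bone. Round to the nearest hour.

50 hours

1/t_eff = 1/t_phys + 1/t_biol = 1/73.1 + 1/157 = 0.020049 per hour.
t_eff = 73.1 × 157 / (73.1 + 157) ≈ 49.877 hours.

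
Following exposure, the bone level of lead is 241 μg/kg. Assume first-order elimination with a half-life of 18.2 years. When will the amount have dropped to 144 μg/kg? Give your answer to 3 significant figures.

Fraction remaining = 144/241 ≈ 0.59751.
n = log₂(241/144) = ln(1.6736)/ln 2 ≈ 0.74296 half-lives.
t = n × t½ = 0.74296 × 18.2 ≈ 13.522 years.

13.5 years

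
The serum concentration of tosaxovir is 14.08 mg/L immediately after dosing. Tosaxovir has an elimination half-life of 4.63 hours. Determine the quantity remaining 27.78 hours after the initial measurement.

0.22 mg/L

Elapsed time is 6 half-lives (27.78/4.63).
Each half-life halves the amount: 14.08 × (1/2)^6 = 14.08/64 = 0.22 mg/L.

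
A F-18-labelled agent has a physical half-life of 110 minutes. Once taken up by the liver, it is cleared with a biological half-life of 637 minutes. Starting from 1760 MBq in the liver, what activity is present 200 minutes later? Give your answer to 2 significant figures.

1/t_eff = 1/t_phys + 1/t_biol = 1/110 + 1/637 = 0.010661 per minute.
t_eff = 110 × 637 / (110 + 637) ≈ 93.802 minutes.
Remaining = 1760 × (1/2)^(200/93.802) = 1760 × (1/2)^2.1322 ≈ 401.49 MBq.

400 MBq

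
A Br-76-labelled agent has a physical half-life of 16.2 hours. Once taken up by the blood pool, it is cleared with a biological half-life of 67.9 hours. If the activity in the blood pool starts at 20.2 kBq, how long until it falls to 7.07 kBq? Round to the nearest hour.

20 hours

1/t_eff = 1/t_phys + 1/t_biol = 1/16.2 + 1/67.9 = 0.076456 per hour.
t_eff = 16.2 × 67.9 / (16.2 + 67.9) ≈ 13.079 hours.
n = log₂(20.2/7.07) ≈ 1.5146; t = 1.5146 × 13.079 ≈ 19.81 hours.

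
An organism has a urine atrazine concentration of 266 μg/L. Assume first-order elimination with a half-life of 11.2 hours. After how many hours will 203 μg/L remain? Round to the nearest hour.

4 hours

Fraction remaining = 203/266 ≈ 0.76316.
n = log₂(266/203) = ln(1.3103)/ln 2 ≈ 0.38995 half-lives.
t = n × t½ = 0.38995 × 11.2 ≈ 4.3674 hours.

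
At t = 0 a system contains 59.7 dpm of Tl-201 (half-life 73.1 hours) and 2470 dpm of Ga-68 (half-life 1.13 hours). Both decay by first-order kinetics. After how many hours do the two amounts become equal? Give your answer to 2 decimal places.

6.16 hours

Set 59.7·(1/2)^(t/73.1) = 2470·(1/2)^(t/1.13).
Taking log₂: log₂(59.7/2470) = t·(1/73.1 − 1/1.13).
log₂(0.02417) = -5.3706; 1/73.1 − 1/1.13 = -0.87128.
t = -5.3706 / -0.87128 ≈ 6.1641 hours.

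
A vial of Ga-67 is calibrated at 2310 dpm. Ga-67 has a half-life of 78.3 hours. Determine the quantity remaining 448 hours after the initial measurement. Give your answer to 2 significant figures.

44 dpm

Number of half-lives: n = 448/78.3 ≈ 5.7216.
Remaining = 2310 × (1/2)^5.7216 = 2310 × 0.018951 ≈ 43.777 dpm.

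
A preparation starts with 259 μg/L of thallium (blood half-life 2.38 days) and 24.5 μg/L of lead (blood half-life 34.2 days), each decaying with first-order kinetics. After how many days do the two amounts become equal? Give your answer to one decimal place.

8.7 days

Set 259·(1/2)^(t/2.38) = 24.5·(1/2)^(t/34.2).
Taking log₂: log₂(259/24.5) = t·(1/2.38 − 1/34.2).
log₂(10.571) = 3.4021; 1/2.38 − 1/34.2 = 0.39093.
t = 3.4021 / 0.39093 ≈ 8.7026 days.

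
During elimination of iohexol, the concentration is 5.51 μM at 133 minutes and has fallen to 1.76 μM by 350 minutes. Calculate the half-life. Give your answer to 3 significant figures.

132 minutes

Over Δt = 350 − 133 = 217 minutes, the level fell by a factor of 5.51/1.76 ≈ 3.1307.
n = log₂(3.1307) ≈ 1.6465 half-lives, so t½ = 217/1.6465 ≈ 131.8 minutes.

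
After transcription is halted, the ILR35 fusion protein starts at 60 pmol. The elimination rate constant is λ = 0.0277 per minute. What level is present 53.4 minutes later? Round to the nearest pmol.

14 pmol

t½ = ln 2 / λ = 0.69315 / 0.0277 ≈ 25.023 minutes.
Number of half-lives: n = 53.4/25.023 ≈ 2.134.
Remaining = 60 × (1/2)^2.134 = 60 × 0.22782 ≈ 13.669 pmol.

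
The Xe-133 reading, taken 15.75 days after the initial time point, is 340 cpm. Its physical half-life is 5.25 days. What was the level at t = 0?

2720 cpm

Number of half-lives elapsed: n = 15.75/5.25 ≈ 3.
A₀ = A × 2^n = 340 × 2^3 = 340 × 8 ≈ 2720 cpm.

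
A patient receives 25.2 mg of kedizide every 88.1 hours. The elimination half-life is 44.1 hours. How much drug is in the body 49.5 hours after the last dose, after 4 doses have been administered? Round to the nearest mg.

The 4 doses were given 313.8, 225.7, 137.6, 49.5 hours ago.
Total = 25.2·(1/2)^(313.8/44.1) + 25.2·(1/2)^(225.7/44.1) + 25.2·(1/2)^(137.6/44.1) + 25.2·(1/2)^(49.5/44.1)
      = 0.18171 + 0.7257 + 2.8982 + 11.575 ≈ 15.38 mg.

15 mg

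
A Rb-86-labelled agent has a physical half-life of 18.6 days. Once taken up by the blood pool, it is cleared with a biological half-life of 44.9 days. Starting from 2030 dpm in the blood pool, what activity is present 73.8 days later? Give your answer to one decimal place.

1/t_eff = 1/t_phys + 1/t_biol = 1/18.6 + 1/44.9 = 0.076035 per day.
t_eff = 18.6 × 44.9 / (18.6 + 44.9) ≈ 13.152 days.
Remaining = 2030 × (1/2)^(73.8/13.152) = 2030 × (1/2)^5.6114 ≈ 41.524 dpm.

41.5 dpm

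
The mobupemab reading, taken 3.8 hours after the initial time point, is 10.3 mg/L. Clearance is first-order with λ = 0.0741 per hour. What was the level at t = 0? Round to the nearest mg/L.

t½ = ln 2 / λ = 0.69315 / 0.0741 ≈ 9.3542 hours.
Number of half-lives elapsed: n = 3.8/9.3542 ≈ 0.40623.
A₀ = A × 2^n = 10.3 × 2^0.40623 = 10.3 × 1.3252 ≈ 13.65 mg/L.

14 mg/L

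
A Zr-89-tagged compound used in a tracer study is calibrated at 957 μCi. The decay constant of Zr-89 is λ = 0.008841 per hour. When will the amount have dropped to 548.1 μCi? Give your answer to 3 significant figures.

t½ = ln 2 / λ = 0.69315 / 0.008841 ≈ 78.401 hours.
Fraction remaining = 548.1/957 ≈ 0.57273.
n = log₂(957/548.1) = ln(1.746)/ln 2 ≈ 0.80408 half-lives.
t = n × t½ = 0.80408 × 78.401 ≈ 63.041 hours.

63.0 hours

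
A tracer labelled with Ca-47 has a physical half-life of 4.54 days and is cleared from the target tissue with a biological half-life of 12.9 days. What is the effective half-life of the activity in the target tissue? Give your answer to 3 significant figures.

1/t_eff = 1/t_phys + 1/t_biol = 1/4.54 + 1/12.9 = 0.29778 per day.
t_eff = 4.54 × 12.9 / (4.54 + 12.9) ≈ 3.3581 days.

3.36 days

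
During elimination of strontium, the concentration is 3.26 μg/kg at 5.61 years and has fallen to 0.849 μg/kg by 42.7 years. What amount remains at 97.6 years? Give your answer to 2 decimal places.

0.12 μg/kg

Over Δt = 42.7 − 5.61 = 37.09 years, the level fell by a factor of 3.26/0.849 ≈ 3.8398.
n = log₂(3.8398) ≈ 1.941 half-lives, so t½ = 37.09/1.941 ≈ 19.108 years.
From t = 42.7 to t = 97.6: 0.849 × (1/2)^((97.6−42.7)/19.108) ≈ 0.11588 μg/kg.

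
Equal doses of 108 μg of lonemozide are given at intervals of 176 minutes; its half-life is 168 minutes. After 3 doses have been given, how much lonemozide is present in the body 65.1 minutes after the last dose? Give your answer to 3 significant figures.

142 μg

The 3 doses were given 417.1, 241.1, 65.1 minutes ago.
Total = 108·(1/2)^(417.1/168) + 108·(1/2)^(241.1/168) + 108·(1/2)^(65.1/168)
      = 19.322 + 39.94 + 82.561 ≈ 141.82 μg.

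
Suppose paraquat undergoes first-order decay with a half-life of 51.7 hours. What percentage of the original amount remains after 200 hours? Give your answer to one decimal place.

6.8%

n = 200/51.7 ≈ 3.8685 half-lives.
Fraction remaining = (1/2)^3.8685 ≈ 0.068466, i.e. 6.8466%.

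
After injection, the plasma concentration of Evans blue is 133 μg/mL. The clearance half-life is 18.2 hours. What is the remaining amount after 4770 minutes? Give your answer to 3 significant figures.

Convert the elapsed time: 4770 minutes = 79.5 hours.
Number of half-lives: n = 79.5/18.2 ≈ 4.3681.
Remaining = 133 × (1/2)^4.3681 = 133 × 0.048424 ≈ 6.4404 μg/mL.

6.44 μg/mL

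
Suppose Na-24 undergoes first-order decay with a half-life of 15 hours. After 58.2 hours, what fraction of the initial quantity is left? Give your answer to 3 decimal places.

n = 58.2/15 ≈ 3.88 half-lives.
Fraction remaining = (1/2)^3.88 ≈ 0.067921.

0.068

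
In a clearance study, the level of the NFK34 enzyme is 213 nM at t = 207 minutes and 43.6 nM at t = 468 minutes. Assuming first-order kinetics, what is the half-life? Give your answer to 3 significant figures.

114 minutes

Over Δt = 468 − 207 = 261 minutes, the level fell by a factor of 213/43.6 ≈ 4.8853.
n = log₂(4.8853) ≈ 2.2885 half-lives, so t½ = 261/2.2885 ≈ 114.05 minutes.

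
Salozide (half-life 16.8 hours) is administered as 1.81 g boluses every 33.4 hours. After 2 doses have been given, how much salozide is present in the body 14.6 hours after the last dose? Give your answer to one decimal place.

The 2 doses were given 48, 14.6 hours ago.
Total = 1.81·(1/2)^(48/16.8) + 1.81·(1/2)^(14.6/16.8)
      = 0.2498 + 0.99099 ≈ 1.2408 g.

1.2 g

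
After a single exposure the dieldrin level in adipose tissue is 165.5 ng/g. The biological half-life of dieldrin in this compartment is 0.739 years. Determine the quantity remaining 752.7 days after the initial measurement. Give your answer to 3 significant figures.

23.9 ng/g

Convert the elapsed time: 752.7 days = 2.06219 years.
Number of half-lives: n = 2.06219/0.739 ≈ 2.7905.
Remaining = 165.5 × (1/2)^2.7905 = 165.5 × 0.14453 ≈ 23.92 ng/g.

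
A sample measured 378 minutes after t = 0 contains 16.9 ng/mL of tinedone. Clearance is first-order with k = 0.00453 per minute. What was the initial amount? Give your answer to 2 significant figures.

94 ng/mL

t½ = ln 2 / k = 0.69315 / 0.00453 ≈ 153.01 minutes.
Number of half-lives elapsed: n = 378/153.01 ≈ 2.4704.
A₀ = A × 2^n = 16.9 × 2^2.4704 = 16.9 × 5.5419 ≈ 93.658 ng/mL.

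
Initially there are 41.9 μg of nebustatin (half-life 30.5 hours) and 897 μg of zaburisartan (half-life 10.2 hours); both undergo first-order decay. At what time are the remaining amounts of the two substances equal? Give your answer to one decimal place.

67.7 hours

Set 41.9·(1/2)^(t/30.5) = 897·(1/2)^(t/10.2).
Taking log₂: log₂(41.9/897) = t·(1/30.5 − 1/10.2).
log₂(0.046711) = -4.4201; 1/30.5 − 1/10.2 = -0.065252.
t = -4.4201 / -0.065252 ≈ 67.738 hours.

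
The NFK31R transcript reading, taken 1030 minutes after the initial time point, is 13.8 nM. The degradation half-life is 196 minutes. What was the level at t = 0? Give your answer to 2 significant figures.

530 nM

Number of half-lives elapsed: n = 1030/196 ≈ 5.2551.
A₀ = A × 2^n = 13.8 × 2^5.2551 = 13.8 × 38.189 ≈ 527.01 nM.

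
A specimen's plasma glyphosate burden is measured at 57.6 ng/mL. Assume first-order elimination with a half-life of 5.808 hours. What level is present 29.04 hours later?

1.8 ng/mL

Elapsed time is 5 half-lives (29.04/5.808).
Each half-life halves the amount: 57.6 × (1/2)^5 = 57.6/32 = 1.8 ng/mL.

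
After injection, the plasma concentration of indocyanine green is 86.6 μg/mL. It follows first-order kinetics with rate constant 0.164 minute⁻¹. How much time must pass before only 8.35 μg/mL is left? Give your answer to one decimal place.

14.3 minutes

t½ = ln 2 / λ = 0.69315 / 0.164 ≈ 4.2265 minutes.
Fraction remaining = 8.35/86.6 ≈ 0.09642.
n = log₂(86.6/8.35) = ln(10.371)/ln 2 ≈ 3.3745 half-lives.
t = n × t½ = 3.3745 × 4.2265 ≈ 14.262 minutes.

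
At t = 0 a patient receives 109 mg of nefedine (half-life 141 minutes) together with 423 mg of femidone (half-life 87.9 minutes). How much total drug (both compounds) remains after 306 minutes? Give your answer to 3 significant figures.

62.1 mg

nefedine: 109 × (1/2)^(306/141) = 109 × (1/2)^2.1702 ≈ 24.217 mg.
femidone: 423 × (1/2)^(306/87.9) = 423 × (1/2)^3.4812 ≈ 37.878 mg.
Total = 24.217 + 37.878 ≈ 62.095 mg.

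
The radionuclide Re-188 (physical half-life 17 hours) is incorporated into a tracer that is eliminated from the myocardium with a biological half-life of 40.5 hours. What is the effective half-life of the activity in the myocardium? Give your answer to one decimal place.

12.0 hours

1/t_eff = 1/t_phys + 1/t_biol = 1/17 + 1/40.5 = 0.083515 per hour.
t_eff = 17 × 40.5 / (17 + 40.5) ≈ 11.974 hours.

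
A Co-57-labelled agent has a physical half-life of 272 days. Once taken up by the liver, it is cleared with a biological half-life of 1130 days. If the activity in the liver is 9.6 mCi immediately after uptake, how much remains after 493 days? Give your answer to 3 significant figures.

1/t_eff = 1/t_phys + 1/t_biol = 1/272 + 1/1130 = 0.0045614 per day.
t_eff = 272 × 1130 / (272 + 1130) ≈ 219.23 days.
Remaining = 9.6 × (1/2)^(493/219.23) = 9.6 × (1/2)^2.2488 ≈ 2.0199 mCi.

2.02 mCi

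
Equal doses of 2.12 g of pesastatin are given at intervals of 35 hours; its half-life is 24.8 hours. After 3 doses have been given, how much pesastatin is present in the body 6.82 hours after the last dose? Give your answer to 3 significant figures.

2.66 g

The 3 doses were given 76.82, 41.82, 6.82 hours ago.
Total = 2.12·(1/2)^(76.82/24.8) + 2.12·(1/2)^(41.82/24.8) + 2.12·(1/2)^(6.82/24.8)
      = 0.24767 + 0.65874 + 1.7521 ≈ 2.6585 g.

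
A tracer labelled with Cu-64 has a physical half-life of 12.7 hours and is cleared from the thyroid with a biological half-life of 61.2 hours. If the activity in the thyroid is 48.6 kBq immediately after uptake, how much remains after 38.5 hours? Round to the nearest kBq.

1/t_eff = 1/t_phys + 1/t_biol = 1/12.7 + 1/61.2 = 0.09508 per hour.
t_eff = 12.7 × 61.2 / (12.7 + 61.2) ≈ 10.517 hours.
Remaining = 48.6 × (1/2)^(38.5/10.517) = 48.6 × (1/2)^3.6606 ≈ 3.8432 kBq.

4 kBq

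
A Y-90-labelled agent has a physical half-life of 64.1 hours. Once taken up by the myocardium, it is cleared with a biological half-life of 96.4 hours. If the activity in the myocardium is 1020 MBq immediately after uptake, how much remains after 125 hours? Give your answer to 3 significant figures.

1/t_eff = 1/t_phys + 1/t_biol = 1/64.1 + 1/96.4 = 0.025974 per hour.
t_eff = 64.1 × 96.4 / (64.1 + 96.4) ≈ 38.5 hours.
Remaining = 1020 × (1/2)^(125/38.5) = 1020 × (1/2)^3.2468 ≈ 107.46 MBq.

107 MBq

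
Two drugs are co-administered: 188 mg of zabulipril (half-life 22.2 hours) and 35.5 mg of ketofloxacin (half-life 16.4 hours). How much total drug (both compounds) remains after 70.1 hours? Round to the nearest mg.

23 mg

zabulipril: 188 × (1/2)^(70.1/22.2) = 188 × (1/2)^3.1577 ≈ 21.067 mg.
ketofloxacin: 35.5 × (1/2)^(70.1/16.4) = 35.5 × (1/2)^4.2744 ≈ 1.8345 mg.
Total = 21.067 + 1.8345 ≈ 22.902 mg.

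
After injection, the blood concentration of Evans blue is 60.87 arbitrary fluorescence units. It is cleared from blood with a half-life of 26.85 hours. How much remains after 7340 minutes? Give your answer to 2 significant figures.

Convert the elapsed time: 7340 minutes = 122.333 hours.
Number of half-lives: n = 122.333/26.85 ≈ 4.5562.
Remaining = 60.87 × (1/2)^4.5562 = 60.87 × 0.042506 ≈ 2.5874 arbitrary fluorescence units.

2.6 arbitrary fluorescence units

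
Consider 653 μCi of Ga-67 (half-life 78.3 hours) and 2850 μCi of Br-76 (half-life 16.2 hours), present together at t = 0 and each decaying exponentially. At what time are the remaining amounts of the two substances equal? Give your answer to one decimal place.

Set 653·(1/2)^(t/78.3) = 2850·(1/2)^(t/16.2).
Taking log₂: log₂(653/2850) = t·(1/78.3 − 1/16.2).
log₂(0.22912) = -2.1258; 1/78.3 − 1/16.2 = -0.048957.
t = -2.1258 / -0.048957 ≈ 43.422 hours.

43.4 hours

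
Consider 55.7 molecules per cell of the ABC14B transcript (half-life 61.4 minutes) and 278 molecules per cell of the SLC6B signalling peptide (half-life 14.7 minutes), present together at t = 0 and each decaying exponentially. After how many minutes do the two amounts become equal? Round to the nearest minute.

45 minutes

Set 55.7·(1/2)^(t/61.4) = 278·(1/2)^(t/14.7).
Taking log₂: log₂(55.7/278) = t·(1/61.4 − 1/14.7).
log₂(0.20036) = -2.3193; 1/61.4 − 1/14.7 = -0.051741.
t = -2.3193 / -0.051741 ≈ 44.826 minutes.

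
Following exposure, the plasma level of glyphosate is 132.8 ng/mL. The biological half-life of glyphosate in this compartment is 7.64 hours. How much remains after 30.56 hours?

8.3 ng/mL

Elapsed time is 4 half-lives (30.56/7.64).
Each half-life halves the amount: 132.8 × (1/2)^4 = 132.8/16 = 8.3 ng/mL.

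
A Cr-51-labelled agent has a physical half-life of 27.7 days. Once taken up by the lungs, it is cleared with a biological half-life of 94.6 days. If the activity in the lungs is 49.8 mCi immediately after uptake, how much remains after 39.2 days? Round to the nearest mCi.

14 mCi

1/t_eff = 1/t_phys + 1/t_biol = 1/27.7 + 1/94.6 = 0.046672 per day.
t_eff = 27.7 × 94.6 / (27.7 + 94.6) ≈ 21.426 days.
Remaining = 49.8 × (1/2)^(39.2/21.426) = 49.8 × (1/2)^1.8295 ≈ 14.011 mCi.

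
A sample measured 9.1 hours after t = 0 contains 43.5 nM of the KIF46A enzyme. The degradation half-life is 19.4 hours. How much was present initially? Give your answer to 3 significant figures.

Number of half-lives elapsed: n = 9.1/19.4 ≈ 0.46907.
A₀ = A × 2^n = 43.5 × 2^0.46907 = 43.5 × 1.3842 ≈ 60.214 nM.

60.2 nM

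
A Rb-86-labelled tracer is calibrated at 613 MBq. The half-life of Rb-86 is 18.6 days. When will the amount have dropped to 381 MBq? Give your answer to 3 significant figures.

12.8 days

Fraction remaining = 381/613 ≈ 0.62153.
n = log₂(613/381) = ln(1.6089)/ln 2 ≈ 0.6861 half-lives.
t = n × t½ = 0.6861 × 18.6 ≈ 12.761 days.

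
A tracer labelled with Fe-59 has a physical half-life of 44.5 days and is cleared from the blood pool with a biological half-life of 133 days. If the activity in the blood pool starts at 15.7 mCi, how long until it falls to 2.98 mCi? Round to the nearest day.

1/t_eff = 1/t_phys + 1/t_biol = 1/44.5 + 1/133 = 0.029991 per day.
t_eff = 44.5 × 133 / (44.5 + 133) ≈ 33.344 days.
n = log₂(15.7/2.98) ≈ 2.3974; t = 2.3974 × 33.344 ≈ 79.937 days.

80 days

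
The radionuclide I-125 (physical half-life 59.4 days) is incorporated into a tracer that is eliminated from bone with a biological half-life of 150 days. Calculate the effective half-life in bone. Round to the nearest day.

43 days

1/t_eff = 1/t_phys + 1/t_biol = 1/59.4 + 1/150 = 0.023502 per day.
t_eff = 59.4 × 150 / (59.4 + 150) ≈ 42.55 days.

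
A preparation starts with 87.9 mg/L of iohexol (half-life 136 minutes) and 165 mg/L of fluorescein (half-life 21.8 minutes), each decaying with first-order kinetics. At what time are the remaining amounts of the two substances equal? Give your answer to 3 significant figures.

Set 87.9·(1/2)^(t/136) = 165·(1/2)^(t/21.8).
Taking log₂: log₂(87.9/165) = t·(1/136 − 1/21.8).
log₂(0.53273) = -0.90853; 1/136 − 1/21.8 = -0.038519.
t = -0.90853 / -0.038519 ≈ 23.587 minutes.

23.6 minutes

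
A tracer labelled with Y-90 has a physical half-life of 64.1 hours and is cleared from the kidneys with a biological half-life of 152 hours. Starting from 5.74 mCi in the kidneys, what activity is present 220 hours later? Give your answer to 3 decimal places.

1/t_eff = 1/t_phys + 1/t_biol = 1/64.1 + 1/152 = 0.02218 per hour.
t_eff = 64.1 × 152 / (64.1 + 152) ≈ 45.087 hours.
Remaining = 5.74 × (1/2)^(220/45.087) = 5.74 × (1/2)^4.8795 ≈ 0.195 mCi.

0.195 mCi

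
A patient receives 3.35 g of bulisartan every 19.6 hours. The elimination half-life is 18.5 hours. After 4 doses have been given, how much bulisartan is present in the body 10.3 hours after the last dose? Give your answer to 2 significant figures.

4.1 g

The 4 doses were given 69.1, 49.5, 29.9, 10.3 hours ago.
Total = 3.35·(1/2)^(69.1/18.5) + 3.35·(1/2)^(49.5/18.5) + 3.35·(1/2)^(29.9/18.5) + 3.35·(1/2)^(10.3/18.5)
      = 0.25157 + 0.52431 + 1.0927 + 2.2774 ≈ 4.146 g.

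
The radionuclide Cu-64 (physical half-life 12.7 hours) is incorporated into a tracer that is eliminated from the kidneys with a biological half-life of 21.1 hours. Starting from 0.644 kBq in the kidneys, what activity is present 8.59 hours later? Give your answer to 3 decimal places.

0.304 kBq

1/t_eff = 1/t_phys + 1/t_biol = 1/12.7 + 1/21.1 = 0.12613 per hour.
t_eff = 12.7 × 21.1 / (12.7 + 21.1) ≈ 7.9281 hours.
Remaining = 0.644 × (1/2)^(8.59/7.9281) = 0.644 × (1/2)^1.0835 ≈ 0.3039 kBq.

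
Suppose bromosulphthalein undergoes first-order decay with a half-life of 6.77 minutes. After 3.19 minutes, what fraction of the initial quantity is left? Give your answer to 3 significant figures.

0.721

n = 3.19/6.77 ≈ 0.4712 half-lives.
Fraction remaining = (1/2)^0.4712 ≈ 0.72137.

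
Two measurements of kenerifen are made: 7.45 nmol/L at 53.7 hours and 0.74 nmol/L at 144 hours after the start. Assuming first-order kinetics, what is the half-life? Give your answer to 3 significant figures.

27.1 hours

Over Δt = 144 − 53.7 = 90.3 hours, the level fell by a factor of 7.45/0.74 ≈ 10.068.
n = log₂(10.068) ≈ 3.3316 half-lives, so t½ = 90.3/3.3316 ≈ 27.104 hours.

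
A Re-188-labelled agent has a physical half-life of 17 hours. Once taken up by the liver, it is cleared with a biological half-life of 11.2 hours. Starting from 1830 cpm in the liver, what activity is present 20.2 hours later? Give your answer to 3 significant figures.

1/t_eff = 1/t_phys + 1/t_biol = 1/17 + 1/11.2 = 0.14811 per hour.
t_eff = 17 × 11.2 / (17 + 11.2) ≈ 6.7518 hours.
Remaining = 1830 × (1/2)^(20.2/6.7518) = 1830 × (1/2)^2.9918 ≈ 230.05 cpm.

230 cpm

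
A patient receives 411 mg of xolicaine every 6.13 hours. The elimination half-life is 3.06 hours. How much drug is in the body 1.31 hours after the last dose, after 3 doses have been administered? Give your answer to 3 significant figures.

401 mg

The 3 doses were given 13.57, 7.44, 1.31 hours ago.
Total = 411·(1/2)^(13.57/3.06) + 411·(1/2)^(7.44/3.06) + 411·(1/2)^(1.31/3.06)
      = 19.006 + 76.195 + 305.47 ≈ 400.67 mg.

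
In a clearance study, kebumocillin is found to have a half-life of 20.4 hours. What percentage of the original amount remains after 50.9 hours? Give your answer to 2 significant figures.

18%

n = 50.9/20.4 ≈ 2.4951 half-lives.
Fraction remaining = (1/2)^2.4951 ≈ 0.17738, i.e. 17.738%.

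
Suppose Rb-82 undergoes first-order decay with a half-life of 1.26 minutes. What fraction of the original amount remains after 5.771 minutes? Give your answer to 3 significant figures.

n = 5.771/1.26 ≈ 4.5802 half-lives.
Fraction remaining = (1/2)^4.5802 ≈ 0.041806.

0.0418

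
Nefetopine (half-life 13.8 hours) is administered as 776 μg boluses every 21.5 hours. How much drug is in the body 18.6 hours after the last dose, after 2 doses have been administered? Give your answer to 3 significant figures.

The 2 doses were given 40.1, 18.6 hours ago.
Total = 776·(1/2)^(40.1/13.8) + 776·(1/2)^(18.6/13.8)
      = 103.55 + 304.88 ≈ 408.42 μg.

408 μg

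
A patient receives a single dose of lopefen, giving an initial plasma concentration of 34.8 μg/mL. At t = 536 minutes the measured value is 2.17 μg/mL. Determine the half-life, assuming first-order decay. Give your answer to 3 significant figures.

A/A₀ = 2.17/34.8 ≈ 0.062356.
n = log₂(16.037) ≈ 4.0033 half-lives elapsed in 536 minutes.
t½ = 536/4.0033 ≈ 133.89 minutes.

134 minutes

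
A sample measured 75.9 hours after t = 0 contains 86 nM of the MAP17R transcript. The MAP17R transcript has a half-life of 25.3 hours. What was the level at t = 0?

Number of half-lives elapsed: n = 75.9/25.3 ≈ 3.
A₀ = A × 2^n = 86 × 2^3 = 86 × 8 ≈ 688 nM.

688 nM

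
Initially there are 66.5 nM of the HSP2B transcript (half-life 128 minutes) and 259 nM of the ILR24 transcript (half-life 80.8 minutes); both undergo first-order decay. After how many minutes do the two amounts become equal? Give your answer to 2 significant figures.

430 minutes

Set 66.5·(1/2)^(t/128) = 259·(1/2)^(t/80.8).
Taking log₂: log₂(66.5/259) = t·(1/128 − 1/80.8).
log₂(0.25676) = -1.9615; 1/128 − 1/80.8 = -0.0045637.
t = -1.9615 / -0.0045637 ≈ 429.81 minutes.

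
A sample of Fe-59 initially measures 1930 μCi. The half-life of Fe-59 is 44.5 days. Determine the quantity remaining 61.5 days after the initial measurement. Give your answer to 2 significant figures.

Number of half-lives: n = 61.5/44.5 ≈ 1.382.
Remaining = 1930 × (1/2)^1.382 = 1930 × 0.38368 ≈ 740.5 μCi.

740 μCi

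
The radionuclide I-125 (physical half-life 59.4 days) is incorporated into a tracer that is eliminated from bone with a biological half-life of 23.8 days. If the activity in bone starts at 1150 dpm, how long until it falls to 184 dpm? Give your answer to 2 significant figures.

45 days

1/t_eff = 1/t_phys + 1/t_biol = 1/59.4 + 1/23.8 = 0.058852 per day.
t_eff = 59.4 × 23.8 / (59.4 + 23.8) ≈ 16.992 days.
n = log₂(1150/184) ≈ 2.6439; t = 2.6439 × 16.992 ≈ 44.924 days.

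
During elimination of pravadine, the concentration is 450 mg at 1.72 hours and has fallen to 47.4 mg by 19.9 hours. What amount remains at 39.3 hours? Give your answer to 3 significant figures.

4.29 mg

Over Δt = 19.9 − 1.72 = 18.18 hours, the level fell by a factor of 450/47.4 ≈ 9.4937.
n = log₂(9.4937) ≈ 3.247 half-lives, so t½ = 18.18/3.247 ≈ 5.5991 hours.
From t = 19.9 to t = 39.3: 47.4 × (1/2)^((39.3−19.9)/5.5991) ≈ 4.2929 mg.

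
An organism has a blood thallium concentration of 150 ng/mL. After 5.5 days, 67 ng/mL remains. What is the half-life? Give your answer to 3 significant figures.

A/A₀ = 67/150 ≈ 0.44667.
n = log₂(2.2388) ≈ 1.1627 half-lives elapsed in 5.5 days.
t½ = 5.5/1.1627 ≈ 4.7302 days.

4.73 days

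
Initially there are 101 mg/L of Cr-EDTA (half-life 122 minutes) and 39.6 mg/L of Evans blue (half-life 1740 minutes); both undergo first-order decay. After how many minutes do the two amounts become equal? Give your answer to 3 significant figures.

Set 101·(1/2)^(t/122) = 39.6·(1/2)^(t/1740).
Taking log₂: log₂(101/39.6) = t·(1/122 − 1/1740).
log₂(2.5505) = 1.3508; 1/122 − 1/1740 = 0.007622.
t = 1.3508 / 0.007622 ≈ 177.22 minutes.

177 minutes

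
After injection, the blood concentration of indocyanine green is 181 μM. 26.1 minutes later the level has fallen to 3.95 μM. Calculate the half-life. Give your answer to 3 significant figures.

A/A₀ = 3.95/181 ≈ 0.021823.
n = log₂(45.823) ≈ 5.518 half-lives elapsed in 26.1 minutes.
t½ = 26.1/5.518 ≈ 4.73 minutes.

4.73 minutes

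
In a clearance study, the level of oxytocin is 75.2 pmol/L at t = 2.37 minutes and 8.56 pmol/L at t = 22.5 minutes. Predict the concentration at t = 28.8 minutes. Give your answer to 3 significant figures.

Over Δt = 22.5 − 2.37 = 20.13 minutes, the level fell by a factor of 75.2/8.56 ≈ 8.785.
n = log₂(8.785) ≈ 3.135 half-lives, so t½ = 20.13/3.135 ≈ 6.421 minutes.
From t = 22.5 to t = 28.8: 8.56 × (1/2)^((28.8−22.5)/6.421) ≈ 4.3362 pmol/L.

4.34 pmol/L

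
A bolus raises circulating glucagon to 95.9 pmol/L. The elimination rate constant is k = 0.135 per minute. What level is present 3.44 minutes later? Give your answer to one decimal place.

60.3 pmol/L

t½ = ln 2 / k = 0.69315 / 0.135 ≈ 5.1344 minutes.
Number of half-lives: n = 3.44/5.1344 ≈ 0.66999.
Remaining = 95.9 × (1/2)^0.66999 = 95.9 × 0.62851 ≈ 60.274 pmol/L.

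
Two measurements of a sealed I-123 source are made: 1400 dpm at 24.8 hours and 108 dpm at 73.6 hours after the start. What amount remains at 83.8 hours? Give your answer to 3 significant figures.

Over Δt = 73.6 − 24.8 = 48.8 hours, the level fell by a factor of 1400/108 ≈ 12.963.
n = log₂(12.963) ≈ 3.6963 half-lives, so t½ = 48.8/3.6963 ≈ 13.202 hours.
From t = 73.6 to t = 83.8: 108 × (1/2)^((83.8−73.6)/13.202) ≈ 63.219 dpm.

63.2 dpm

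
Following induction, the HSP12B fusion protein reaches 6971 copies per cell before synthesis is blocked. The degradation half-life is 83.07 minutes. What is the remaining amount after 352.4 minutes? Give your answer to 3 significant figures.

368 copies per cell

Number of half-lives: n = 352.4/83.07 ≈ 4.2422.
Remaining = 6971 × (1/2)^4.2422 = 6971 × 0.052841 ≈ 368.35 copies per cell.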